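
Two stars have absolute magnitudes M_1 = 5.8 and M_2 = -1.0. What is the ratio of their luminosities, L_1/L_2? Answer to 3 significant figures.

ΔM = M_1 − M_2 = 6.8
L_1/L_2 = 10^(−0.4 ΔM) = 10^-2.720 = 1.905×10^-3

L_1/L_2 ≈ 1.91×10^-3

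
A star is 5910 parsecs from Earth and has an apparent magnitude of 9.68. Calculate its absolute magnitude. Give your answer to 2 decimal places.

M ≈ -4.18

5 log₁₀(d/10 pc) = 5 log₁₀(5910) − 5 = 13.858
M = m − 5 log₁₀(d/10) = 9.68 − 13.858 = -4.178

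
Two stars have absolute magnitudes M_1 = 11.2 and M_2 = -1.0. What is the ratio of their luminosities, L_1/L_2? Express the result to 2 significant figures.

ΔM = M_1 − M_2 = 12.2
L_1/L_2 = 10^(−0.4 ΔM) = 10^-4.880 = 1.318×10^-5

L_1/L_2 ≈ 1.3×10^-5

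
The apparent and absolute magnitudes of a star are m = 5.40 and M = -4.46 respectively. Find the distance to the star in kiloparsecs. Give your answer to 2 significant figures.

d ≈ 0.94 kpc

Distance modulus: m − M = 5.40 − (-4.46) = 9.860
m − M = 5 log₁₀ d − 5
log₁₀ d = (m − M)/5 + 1 = 2.9720
d = 10^2.9720 = 937.6 pc
= 0.9376 kpc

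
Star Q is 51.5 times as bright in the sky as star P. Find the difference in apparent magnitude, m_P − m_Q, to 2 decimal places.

m_P − m_Q ≈ 4.28

Pogson: Δm = −2.5 log₁₀(ratio) = −2.5 log₁₀(51.5) = −2.5 × 1.7118 = -4.280
Star Q is brighter so has the smaller magnitude: m_P − m_Q is positive.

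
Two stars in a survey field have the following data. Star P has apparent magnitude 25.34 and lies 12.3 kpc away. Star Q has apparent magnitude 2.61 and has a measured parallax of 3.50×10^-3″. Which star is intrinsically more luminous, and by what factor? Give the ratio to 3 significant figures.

Star P: d = 12.3 kpc = 12300 pc
Star P: M = m − 5 log₁₀ d + 5 = 25.34 − 5·4.0899 + 5 = 9.890
Star Q: d = 1/p = 1/3.50×10^-3″ = 285.7 pc
Star Q: M = m − 5 log₁₀ d + 5 = 2.61 − 5·2.4559 + 5 = -4.670
ΔM = M_P − M_Q = 9.890 − (-4.670) = 14.560; smaller M is more luminous → Star Q.
L ratio = 10^(0.4 |ΔM|) = 10^5.824 = 666900

Star Q is more luminous, by a factor of 667000.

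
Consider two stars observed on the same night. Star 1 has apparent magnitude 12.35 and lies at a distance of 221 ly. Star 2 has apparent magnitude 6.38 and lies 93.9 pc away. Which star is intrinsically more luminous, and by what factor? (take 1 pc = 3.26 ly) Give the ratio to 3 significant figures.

Star 1: d = 221 ly / 3.26 = 67.79 pc
Star 1: M = m − 5 log₁₀ d + 5 = 12.35 − 5·1.8312 + 5 = 8.194
Star 2: M = m − 5 log₁₀ d + 5 = 6.38 − 5·1.9727 + 5 = 1.517
ΔM = M_1 − M_2 = 8.194 − (1.517) = 6.677; smaller M is more luminous → Star 2.
L ratio = 10^(0.4 |ΔM|) = 10^2.671 = 468.8

Star 2 is more luminous, by a factor of 469.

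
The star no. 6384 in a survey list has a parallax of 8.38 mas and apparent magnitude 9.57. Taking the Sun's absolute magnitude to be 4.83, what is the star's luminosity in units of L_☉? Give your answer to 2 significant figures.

d = 1/p = 1000/8.38 mas = 119.3 pc
M = m − 5 log₁₀ d + 5 = 9.57 − 5·2.0768 + 5 = 4.186
M − M_☉ = 4.186 − 4.83 = -0.644
L/L_☉ = 10^(−0.4 × -0.644) = 1.809

L/L_☉ ≈ 1.8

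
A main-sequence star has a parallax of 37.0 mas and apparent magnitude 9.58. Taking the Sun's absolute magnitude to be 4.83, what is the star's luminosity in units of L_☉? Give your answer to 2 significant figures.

L/L_☉ ≈ 0.092

d = 1/p = 1000/37.0 mas = 27.03 pc
M = m − 5 log₁₀ d + 5 = 9.58 − 5·1.4318 + 5 = 7.421
M − M_☉ = 7.421 − 4.83 = 2.591
L/L_☉ = 10^(−0.4 × 2.591) = 0.09196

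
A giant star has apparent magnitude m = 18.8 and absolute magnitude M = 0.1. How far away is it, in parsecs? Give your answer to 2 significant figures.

μ = m − M = 18.700
m − M = 5 log₁₀ d − 5
log₁₀ d = (m − M)/5 + 1 = 4.7400
d = 10^4.7400 = 54950 pc

d ≈ 55000 pc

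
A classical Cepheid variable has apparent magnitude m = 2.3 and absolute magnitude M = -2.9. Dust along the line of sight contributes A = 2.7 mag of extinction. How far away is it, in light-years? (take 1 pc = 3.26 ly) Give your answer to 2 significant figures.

d ≈ 100 ly

m − M = 5 log₁₀(d/10 pc) + A  ⇒  2.3 − (-2.9) − 2.7 = 5 log₁₀(d/10)
2.500 = 5 log₁₀(d/10)
log₁₀ d = (m − M − A)/5 + 1 = 1.5000
d = 10^1.5000 = 31.62 pc
= 103.1 ly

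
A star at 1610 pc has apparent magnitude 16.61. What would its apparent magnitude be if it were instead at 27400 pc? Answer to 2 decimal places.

m ≈ 22.76

Flux ∝ 1/d², so Δm = 5 log₁₀(d₂/d₁) = 5 log₁₀(27400/1610) = 6.155
m₂ = m₁ + Δm = 16.61 + (6.155) = 22.765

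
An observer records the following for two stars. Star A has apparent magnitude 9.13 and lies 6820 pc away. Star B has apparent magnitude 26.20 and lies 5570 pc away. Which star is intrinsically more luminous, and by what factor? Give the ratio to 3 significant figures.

Star A is more luminous, by a factor of 1.01×10^7.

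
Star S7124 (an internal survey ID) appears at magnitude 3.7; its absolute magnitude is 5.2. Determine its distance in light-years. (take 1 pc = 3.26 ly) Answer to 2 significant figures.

μ = m − M = -1.500
m − M = 5 log₁₀ d − 5
log₁₀ d = (m − M)/5 + 1 = 0.7000
d = 10^0.7000 = 5.012 pc
= 16.34 ly

d ≈ 16 ly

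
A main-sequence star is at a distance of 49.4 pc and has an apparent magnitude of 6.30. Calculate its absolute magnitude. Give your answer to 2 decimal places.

M ≈ 2.83

5 log₁₀(d/10 pc) = 5 log₁₀(49.40) − 5 = 3.469
M = m − 5 log₁₀(d/10) = 6.30 − 3.469 = 2.831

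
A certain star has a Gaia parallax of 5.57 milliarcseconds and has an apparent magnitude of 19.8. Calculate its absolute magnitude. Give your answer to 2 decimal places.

p = 5.57 mas = 5.57×10^-3″ → d = 1/p = 179.5 pc
5 log₁₀(d/10 pc) = 5 log₁₀(179.5) − 5 = 6.271
M = m − 5 log₁₀(d/10) = 19.8 − 6.271 = 13.529

M ≈ 13.53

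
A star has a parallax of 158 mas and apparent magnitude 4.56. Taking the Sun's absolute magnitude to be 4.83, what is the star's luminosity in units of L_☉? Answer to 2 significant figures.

L/L_☉ ≈ 0.51

d = 1/p = 1000/158 mas = 6.329 pc
M = m − 5 log₁₀ d + 5 = 4.56 − 5·0.8013 + 5 = 5.553
M − M_☉ = 5.553 − 4.83 = 0.723
L/L_☉ = 10^(−0.4 × 0.723) = 0.5137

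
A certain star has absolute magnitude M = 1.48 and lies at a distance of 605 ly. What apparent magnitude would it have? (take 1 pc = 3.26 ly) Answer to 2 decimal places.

d = 605 ly / 3.26 = 185.6 pc
m = M + 5 log₁₀ d − 5 = 1.48 + 5·2.2685 − 5 = 7.823

m ≈ 7.82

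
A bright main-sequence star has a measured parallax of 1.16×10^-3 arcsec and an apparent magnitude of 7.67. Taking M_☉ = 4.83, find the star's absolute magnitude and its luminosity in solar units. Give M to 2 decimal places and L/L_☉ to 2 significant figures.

M ≈ -2.01; L/L_☉ ≈ 540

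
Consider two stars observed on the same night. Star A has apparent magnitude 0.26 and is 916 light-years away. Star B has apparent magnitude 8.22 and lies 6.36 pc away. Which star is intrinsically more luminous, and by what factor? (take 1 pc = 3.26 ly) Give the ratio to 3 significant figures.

Star A: d = 916 ly / 3.26 = 281.0 pc
Star A: M = m − 5 log₁₀ d + 5 = 0.26 − 5·2.4487 + 5 = -6.983
Star B: M = m − 5 log₁₀ d + 5 = 8.22 − 5·0.8035 + 5 = 9.203
ΔM = M_A − M_B = -6.983 − (9.203) = -16.186; smaller M is more luminous → Star A.
L ratio = 10^(0.4 |ΔM|) = 10^6.474 = 2.982×10^6

Star A is more luminous, by a factor of 2.98×10^6.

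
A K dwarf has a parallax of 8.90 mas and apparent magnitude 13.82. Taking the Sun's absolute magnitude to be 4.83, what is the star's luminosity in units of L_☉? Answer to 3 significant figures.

L/L_☉ ≈ 0.0320

d = 1/p = 1000/8.90 mas = 112.4 pc
M = m − 5 log₁₀ d + 5 = 13.82 − 5·2.0506 + 5 = 8.567
M − M_☉ = 8.567 − 4.83 = 3.737
L/L_☉ = 10^(−0.4 × 3.737) = 0.03201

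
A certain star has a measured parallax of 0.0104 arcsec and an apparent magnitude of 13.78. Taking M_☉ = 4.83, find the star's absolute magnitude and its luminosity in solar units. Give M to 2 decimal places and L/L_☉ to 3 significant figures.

M ≈ 8.87; L/L_☉ ≈ 0.0243

d = 1/p = 1/0.0104″ = 96.15 pc
M = m − 5 log₁₀ d + 5 = 13.78 − 5·1.9830 + 5 = 8.865
M − M_☉ = 8.865 − 4.83 = 4.035
L/L_☉ = 10^(−0.4 × 4.035) = 0.02432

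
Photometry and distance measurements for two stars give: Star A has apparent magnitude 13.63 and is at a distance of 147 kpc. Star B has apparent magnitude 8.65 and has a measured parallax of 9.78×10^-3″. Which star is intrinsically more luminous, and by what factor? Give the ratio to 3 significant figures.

Star A: d = 147 kpc = 147000 pc
Star A: M = m − 5 log₁₀ d + 5 = 13.63 − 5·5.1673 + 5 = -7.207
Star B: d = 1/p = 1/9.78×10^-3″ = 102.2 pc
Star B: M = m − 5 log₁₀ d + 5 = 8.65 − 5·2.0097 + 5 = 3.602
ΔM = M_A − M_B = -7.207 − (3.602) = -10.808; smaller M is more luminous → Star A.
L ratio = 10^(0.4 |ΔM|) = 10^4.323 = 21050

Star A is more luminous, by a factor of 21100.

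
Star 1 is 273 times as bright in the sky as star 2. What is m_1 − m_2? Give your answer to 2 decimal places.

m_1 − m_2 ≈ -6.09

Pogson: Δm = −2.5 log₁₀(ratio) = −2.5 log₁₀(273) = −2.5 × 2.4362 = -6.090
Star 1 is brighter, so it has the smaller magnitude: the difference is negative.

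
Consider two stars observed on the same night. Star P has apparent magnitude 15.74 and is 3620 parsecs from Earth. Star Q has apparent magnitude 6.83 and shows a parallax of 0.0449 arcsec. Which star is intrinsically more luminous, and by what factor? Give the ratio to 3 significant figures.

Star P is more luminous, by a factor of 7.21.

Star P: M = m − 5 log₁₀ d + 5 = 15.74 − 5·3.5587 + 5 = 2.946
Star Q: d = 1/p = 1/0.0449″ = 22.27 pc
Star Q: M = m − 5 log₁₀ d + 5 = 6.83 − 5·1.3478 + 5 = 5.091
ΔM = M_P − M_Q = 2.946 − (5.091) = -2.145; smaller M is more luminous → Star P.
L ratio = 10^(0.4 |ΔM|) = 10^0.858 = 7.210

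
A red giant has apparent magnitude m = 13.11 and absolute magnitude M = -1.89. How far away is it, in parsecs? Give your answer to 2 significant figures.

d ≈ 10000 pc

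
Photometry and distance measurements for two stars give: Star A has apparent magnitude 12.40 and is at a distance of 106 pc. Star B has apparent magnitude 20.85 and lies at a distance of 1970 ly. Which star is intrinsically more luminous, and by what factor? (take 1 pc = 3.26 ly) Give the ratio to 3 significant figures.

Star A: M = m − 5 log₁₀ d + 5 = 12.40 − 5·2.0253 + 5 = 7.273
Star B: d = 1970 ly / 3.26 = 604.3 pc
Star B: M = m − 5 log₁₀ d + 5 = 20.85 − 5·2.7812 + 5 = 11.944
ΔM = M_A − M_B = 7.273 − (11.944) = -4.670; smaller M is more luminous → Star A.
L ratio = 10^(0.4 |ΔM|) = 10^1.868 = 73.81

Star A is more luminous, by a factor of 73.8.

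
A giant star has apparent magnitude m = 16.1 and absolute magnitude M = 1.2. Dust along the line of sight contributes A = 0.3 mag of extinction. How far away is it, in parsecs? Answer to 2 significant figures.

m − M = 5 log₁₀(d/10 pc) + A  ⇒  16.1 − (1.2) − 0.3 = 5 log₁₀(d/10)
14.600 = 5 log₁₀(d/10)
log₁₀ d = (m − M − A)/5 + 1 = 3.9200
d = 10^3.9200 = 8318 pc

d ≈ 8300 pc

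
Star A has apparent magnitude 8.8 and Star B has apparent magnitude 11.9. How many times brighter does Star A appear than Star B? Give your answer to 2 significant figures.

Δm = 8.8 − (11.9) = -3.1
Flux ratio = 10^(−0.4 Δm) = 10^(−0.4 × -3.1) = 10^1.240 = 17.38

17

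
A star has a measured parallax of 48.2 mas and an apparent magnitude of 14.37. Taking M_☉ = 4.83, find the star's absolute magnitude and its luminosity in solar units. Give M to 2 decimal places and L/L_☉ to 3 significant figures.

d = 1/p = 1000/48.2 mas = 20.75 pc
M = m − 5 log₁₀ d + 5 = 14.37 − 5·1.3170 + 5 = 12.785
M − M_☉ = 12.785 − 4.83 = 7.955
L/L_☉ = 10^(−0.4 × 7.955) = 6.575×10^-4

M ≈ 12.79; L/L_☉ ≈ 6.58×10^-4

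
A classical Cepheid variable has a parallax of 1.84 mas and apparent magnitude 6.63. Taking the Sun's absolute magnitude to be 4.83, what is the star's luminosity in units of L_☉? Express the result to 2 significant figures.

d = 1/p = 1000/1.84 mas = 543.5 pc
M = m − 5 log₁₀ d + 5 = 6.63 − 5·2.7352 + 5 = -2.046
M − M_☉ = -2.046 − 4.83 = -6.876
L/L_☉ = 10^(−0.4 × -6.876) = 562.8

L/L_☉ ≈ 560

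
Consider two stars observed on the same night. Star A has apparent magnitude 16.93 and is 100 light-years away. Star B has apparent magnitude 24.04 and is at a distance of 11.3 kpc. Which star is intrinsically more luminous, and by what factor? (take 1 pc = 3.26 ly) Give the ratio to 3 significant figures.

Star A: d = 100 ly / 3.26 = 30.67 pc
Star A: M = m − 5 log₁₀ d + 5 = 16.93 − 5·1.4868 + 5 = 14.496
Star B: d = 11.3 kpc = 11300 pc
Star B: M = m − 5 log₁₀ d + 5 = 24.04 − 5·4.0531 + 5 = 8.775
ΔM = M_A − M_B = 14.496 − (8.775) = 5.721; smaller M is more luminous → Star B.
L ratio = 10^(0.4 |ΔM|) = 10^2.289 = 194.4

Star B is more luminous, by a factor of 194.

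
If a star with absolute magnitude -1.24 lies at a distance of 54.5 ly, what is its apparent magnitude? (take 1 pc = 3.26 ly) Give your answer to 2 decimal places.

d = 54.5 ly / 3.26 = 16.72 pc
m = M + 5 log₁₀ d − 5 = -1.24 + 5·1.2232 − 5 = -0.124

m ≈ -0.12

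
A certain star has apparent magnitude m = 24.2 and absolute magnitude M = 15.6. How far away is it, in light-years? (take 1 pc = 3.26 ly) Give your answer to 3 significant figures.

d ≈ 1710 ly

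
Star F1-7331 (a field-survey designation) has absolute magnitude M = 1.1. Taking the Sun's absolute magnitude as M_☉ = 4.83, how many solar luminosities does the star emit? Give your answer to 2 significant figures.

L/L_☉ ≈ 31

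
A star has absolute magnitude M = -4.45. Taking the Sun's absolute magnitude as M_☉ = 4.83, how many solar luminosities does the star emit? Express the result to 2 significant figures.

L/L_☉ ≈ 5200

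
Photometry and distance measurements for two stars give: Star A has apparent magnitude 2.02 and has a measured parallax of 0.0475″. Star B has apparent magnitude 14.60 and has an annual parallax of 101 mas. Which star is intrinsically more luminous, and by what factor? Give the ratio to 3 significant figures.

Star A: d = 1/p = 1/0.0475″ = 21.05 pc
Star A: M = m − 5 log₁₀ d + 5 = 2.02 − 5·1.3233 + 5 = 0.403
Star B: p = 101 mas = 0.101″ → d = 1/p = 9.901 pc
Star B: M = m − 5 log₁₀ d + 5 = 14.60 − 5·0.9957 + 5 = 14.622
ΔM = M_A − M_B = 0.403 − (14.622) = -14.218; smaller M is more luminous → Star A.
L ratio = 10^(0.4 |ΔM|) = 10^5.687 = 486700

Star A is more luminous, by a factor of 487000.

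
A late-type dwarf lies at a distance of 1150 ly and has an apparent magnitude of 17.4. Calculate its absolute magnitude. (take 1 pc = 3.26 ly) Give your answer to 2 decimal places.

M ≈ 9.66

d = 1150 ly / 3.26 = 352.8 pc
5 log₁₀(d/10 pc) = 5 log₁₀(352.8) − 5 = 7.737
M = m − 5 log₁₀(d/10) = 17.4 − 7.737 = 9.663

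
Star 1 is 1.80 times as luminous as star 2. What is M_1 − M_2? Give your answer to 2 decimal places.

M_1 − M_2 ≈ -0.64

Pogson: ΔM = −2.5 log₁₀(ratio) = −2.5 log₁₀(1.80) = −2.5 × 0.2553 = -0.638
Star 1 is brighter, so it has the smaller magnitude: the difference is negative.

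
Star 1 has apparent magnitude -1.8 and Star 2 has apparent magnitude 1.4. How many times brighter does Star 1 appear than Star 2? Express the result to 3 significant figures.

Δm = -1.8 − (1.4) = -3.2
Flux ratio = 10^(−0.4 Δm) = 10^(−0.4 × -3.2) = 10^1.280 = 19.05

19.1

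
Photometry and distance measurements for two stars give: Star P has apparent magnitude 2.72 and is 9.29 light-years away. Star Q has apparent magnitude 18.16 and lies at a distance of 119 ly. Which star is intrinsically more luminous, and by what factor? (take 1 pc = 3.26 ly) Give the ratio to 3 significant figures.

Star P: d = 9.29 ly / 3.26 = 2.850 pc
Star P: M = m − 5 log₁₀ d + 5 = 2.72 − 5·0.4548 + 5 = 5.446
Star Q: d = 119 ly / 3.26 = 36.50 pc
Star Q: M = m − 5 log₁₀ d + 5 = 18.16 − 5·1.5623 + 5 = 15.348
ΔM = M_P − M_Q = 5.446 − (15.348) = -9.902; smaller M is more luminous → Star P.
L ratio = 10^(0.4 |ΔM|) = 10^3.961 = 9140

Star P is more luminous, by a factor of 9140.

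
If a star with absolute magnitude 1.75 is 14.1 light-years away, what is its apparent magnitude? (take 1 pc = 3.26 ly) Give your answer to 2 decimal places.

d = 14.1 ly / 3.26 = 4.325 pc
m = M + 5 log₁₀ d − 5 = 1.75 + 5·0.6360 − 5 = -0.070

m ≈ -0.07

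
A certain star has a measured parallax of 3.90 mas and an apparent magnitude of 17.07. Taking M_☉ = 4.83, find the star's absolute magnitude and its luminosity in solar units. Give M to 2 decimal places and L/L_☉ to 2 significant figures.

d = 1/p = 1000/3.90 mas = 256.4 pc
M = m − 5 log₁₀ d + 5 = 17.07 − 5·2.4089 + 5 = 10.025
M − M_☉ = 10.025 − 4.83 = 5.195
L/L_☉ = 10^(−0.4 × 5.195) = 8.354×10^-3

M ≈ 10.03; L/L_☉ ≈ 8.4×10^-3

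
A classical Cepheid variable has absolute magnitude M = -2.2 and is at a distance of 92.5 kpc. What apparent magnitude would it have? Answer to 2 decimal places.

m ≈ 17.63

d = 92.5 kpc = 92500 pc
m = M + 5 log₁₀ d − 5 = -2.2 + 5·4.9661 − 5 = 17.631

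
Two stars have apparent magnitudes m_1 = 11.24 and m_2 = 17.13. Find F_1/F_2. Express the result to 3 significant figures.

F_1/F_2 ≈ 227

Δm = 11.24 − (17.13) = -5.89
Flux ratio = 10^(−0.4 Δm) = 10^(−0.4 × -5.89) = 10^2.356 = 227.0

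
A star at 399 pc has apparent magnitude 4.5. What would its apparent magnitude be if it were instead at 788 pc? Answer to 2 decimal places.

Flux ∝ 1/d², so Δm = 5 log₁₀(d₂/d₁) = 5 log₁₀(788/399) = 1.478
m₂ = m₁ + Δm = 4.5 + (1.478) = 5.978

m ≈ 5.98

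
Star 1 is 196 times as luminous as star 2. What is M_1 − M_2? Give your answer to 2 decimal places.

M_1 − M_2 ≈ -5.73

Pogson: ΔM = −2.5 log₁₀(ratio) = −2.5 log₁₀(196) = −2.5 × 2.2923 = -5.731
Star 1 is brighter, so it has the smaller magnitude: the difference is negative.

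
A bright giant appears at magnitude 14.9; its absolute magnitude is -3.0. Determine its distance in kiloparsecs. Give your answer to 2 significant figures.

d ≈ 38 kpc

μ = m − M = 17.900
m − M = 5 log₁₀ d − 5
log₁₀ d = (m − M)/5 + 1 = 4.5800
d = 10^4.5800 = 38020 pc
= 38.02 kpc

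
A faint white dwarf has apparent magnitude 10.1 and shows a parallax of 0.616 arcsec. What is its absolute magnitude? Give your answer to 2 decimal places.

d = 1/p = 1/0.616″ = 1.623 pc
5 log₁₀(d/10 pc) = 5 log₁₀(1.623) − 5 = -3.948
M = m − 5 log₁₀(d/10) = 10.1 + 3.948 = 14.048

M ≈ 14.05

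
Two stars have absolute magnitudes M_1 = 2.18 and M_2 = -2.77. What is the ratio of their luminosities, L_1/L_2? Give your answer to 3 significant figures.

ΔM = M_1 − M_2 = 4.95
L_1/L_2 = 10^(−0.4 ΔM) = 10^-1.980 = 0.01047

L_1/L_2 ≈ 0.0105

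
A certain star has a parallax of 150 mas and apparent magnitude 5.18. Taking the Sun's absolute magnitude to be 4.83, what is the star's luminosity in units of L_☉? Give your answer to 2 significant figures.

d = 1/p = 1000/150 mas = 6.667 pc
M = m − 5 log₁₀ d + 5 = 5.18 − 5·0.8239 + 5 = 6.060
M − M_☉ = 6.060 − 4.83 = 1.230
L/L_☉ = 10^(−0.4 × 1.230) = 0.3220

L/L_☉ ≈ 0.32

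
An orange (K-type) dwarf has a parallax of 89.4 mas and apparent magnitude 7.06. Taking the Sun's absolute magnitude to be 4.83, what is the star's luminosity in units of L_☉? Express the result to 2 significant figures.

L/L_☉ ≈ 0.16

d = 1/p = 1000/89.4 mas = 11.19 pc
M = m − 5 log₁₀ d + 5 = 7.06 − 5·1.0487 + 5 = 6.817
M − M_☉ = 6.817 − 4.83 = 1.987
L/L_☉ = 10^(−0.4 × 1.987) = 0.1604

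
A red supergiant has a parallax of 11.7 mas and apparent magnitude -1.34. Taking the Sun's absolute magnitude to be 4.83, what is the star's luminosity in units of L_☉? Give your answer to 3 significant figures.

L/L_☉ ≈ 21500

d = 1/p = 1000/11.7 mas = 85.47 pc
M = m − 5 log₁₀ d + 5 = -1.34 − 5·1.9318 + 5 = -5.999
M − M_☉ = -5.999 − 4.83 = -10.829
L/L_☉ = 10^(−0.4 × -10.829) = 21460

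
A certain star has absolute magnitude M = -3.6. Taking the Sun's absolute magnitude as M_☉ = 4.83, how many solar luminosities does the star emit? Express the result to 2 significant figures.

M − M_☉ = -3.6 − 4.83 = -8.430
L/L_☉ = 10^(−0.4 (M − M_☉)) = 10^3.372 = 2355

L/L_☉ ≈ 2400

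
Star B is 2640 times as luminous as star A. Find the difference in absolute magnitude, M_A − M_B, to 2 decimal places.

Pogson: ΔM = −2.5 log₁₀(ratio) = −2.5 log₁₀(2640) = −2.5 × 3.4216 = -8.554
Star B is brighter so has the smaller magnitude: M_A − M_B is positive.

M_A − M_B ≈ 8.55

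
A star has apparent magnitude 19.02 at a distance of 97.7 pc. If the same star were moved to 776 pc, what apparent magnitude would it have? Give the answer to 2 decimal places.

m ≈ 23.52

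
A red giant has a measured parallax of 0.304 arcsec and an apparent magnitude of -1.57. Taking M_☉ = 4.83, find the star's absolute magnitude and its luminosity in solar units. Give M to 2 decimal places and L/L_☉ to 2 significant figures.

d = 1/p = 1/0.304″ = 3.289 pc
M = m − 5 log₁₀ d + 5 = -1.57 − 5·0.5171 + 5 = 0.844
M − M_☉ = 0.844 − 4.83 = -3.986
L/L_☉ = 10^(−0.4 × -3.986) = 39.29

M ≈ 0.84; L/L_☉ ≈ 39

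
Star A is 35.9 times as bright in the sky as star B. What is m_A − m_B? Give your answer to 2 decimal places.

m_A − m_B ≈ -3.89

Pogson: Δm = −2.5 log₁₀(ratio) = −2.5 log₁₀(35.9) = −2.5 × 1.5551 = -3.888
Star A is brighter, so it has the smaller magnitude: the difference is negative.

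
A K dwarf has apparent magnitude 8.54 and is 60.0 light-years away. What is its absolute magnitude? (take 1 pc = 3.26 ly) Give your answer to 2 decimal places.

M ≈ 7.22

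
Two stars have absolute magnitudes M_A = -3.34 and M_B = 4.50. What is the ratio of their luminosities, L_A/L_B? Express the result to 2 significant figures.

L_A/L_B ≈ 1400

ΔM = M_A − M_B = -7.84
L_A/L_B = 10^(−0.4 ΔM) = 10^3.136 = 1368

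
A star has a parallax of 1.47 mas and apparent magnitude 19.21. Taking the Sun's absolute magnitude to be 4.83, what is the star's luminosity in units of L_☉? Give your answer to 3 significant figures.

L/L_☉ ≈ 8.19×10^-3

d = 1/p = 1000/1.47 mas = 680.3 pc
M = m − 5 log₁₀ d + 5 = 19.21 − 5·2.8327 + 5 = 10.047
M − M_☉ = 10.047 − 4.83 = 5.217
L/L_☉ = 10^(−0.4 × 5.217) = 8.192×10^-3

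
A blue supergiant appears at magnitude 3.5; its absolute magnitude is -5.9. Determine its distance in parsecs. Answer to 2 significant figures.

μ = m − M = 9.400
m − M = 5 log₁₀ d − 5
log₁₀ d = (m − M)/5 + 1 = 2.8800
d = 10^2.8800 = 758.6 pc

d ≈ 760 pc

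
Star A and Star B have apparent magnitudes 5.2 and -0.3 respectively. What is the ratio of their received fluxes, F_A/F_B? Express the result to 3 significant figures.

F_A/F_B ≈ 6.31×10^-3

Δm = 5.2 − (-0.3) = 5.5
Flux ratio = 10^(−0.4 Δm) = 10^(−0.4 × 5.5) = 10^-2.200 = 6.310×10^-3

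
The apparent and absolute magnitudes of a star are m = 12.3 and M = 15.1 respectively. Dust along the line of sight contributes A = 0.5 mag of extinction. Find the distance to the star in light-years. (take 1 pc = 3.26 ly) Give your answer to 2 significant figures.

d ≈ 7.1 ly

m − M = 5 log₁₀(d/10 pc) + A  ⇒  12.3 − (15.1) − 0.5 = 5 log₁₀(d/10)
-3.300 = 5 log₁₀(d/10)
log₁₀ d = (m − M − A)/5 + 1 = 0.3400
d = 10^0.3400 = 2.188 pc
= 7.132 ly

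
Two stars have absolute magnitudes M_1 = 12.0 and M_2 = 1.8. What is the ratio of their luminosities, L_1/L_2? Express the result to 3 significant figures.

L_1/L_2 ≈ 8.32×10^-5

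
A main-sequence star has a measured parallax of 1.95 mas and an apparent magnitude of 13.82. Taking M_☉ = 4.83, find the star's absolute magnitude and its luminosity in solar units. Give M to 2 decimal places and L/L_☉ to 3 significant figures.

M ≈ 5.27; L/L_☉ ≈ 0.667

d = 1/p = 1000/1.95 mas = 512.8 pc
M = m − 5 log₁₀ d + 5 = 13.82 − 5·2.7100 + 5 = 5.270
M − M_☉ = 5.270 − 4.83 = 0.440
L/L_☉ = 10^(−0.4 × 0.440) = 0.6667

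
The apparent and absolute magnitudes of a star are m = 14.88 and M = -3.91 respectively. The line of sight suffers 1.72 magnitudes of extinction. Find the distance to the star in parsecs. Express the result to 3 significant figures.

d ≈ 25900 pc

m − M = 5 log₁₀(d/10 pc) + A  ⇒  14.88 − (-3.91) − 1.72 = 5 log₁₀(d/10)
17.070 = 5 log₁₀(d/10)
log₁₀ d = (m − M − A)/5 + 1 = 4.4140
d = 10^4.4140 = 25940 pc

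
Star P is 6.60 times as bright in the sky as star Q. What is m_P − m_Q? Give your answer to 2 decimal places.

Pogson: Δm = −2.5 log₁₀(ratio) = −2.5 log₁₀(6.60) = −2.5 × 0.8195 = -2.049
Star P is brighter, so it has the smaller magnitude: the difference is negative.

m_P − m_Q ≈ -2.05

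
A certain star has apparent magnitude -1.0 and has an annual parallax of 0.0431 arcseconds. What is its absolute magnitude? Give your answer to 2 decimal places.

d = 1/p = 1/0.0431″ = 23.20 pc
5 log₁₀(d/10 pc) = 5 log₁₀(23.20) − 5 = 1.828
M = m − 5 log₁₀(d/10) = -1.0 − 1.828 = -2.828

M ≈ -2.83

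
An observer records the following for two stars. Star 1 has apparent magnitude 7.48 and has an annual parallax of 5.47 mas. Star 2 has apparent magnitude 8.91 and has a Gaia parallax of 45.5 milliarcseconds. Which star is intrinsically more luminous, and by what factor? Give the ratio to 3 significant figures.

Star 1 is more luminous, by a factor of 258.

Star 1: p = 5.47 mas = 5.47×10^-3″ → d = 1/p = 182.8 pc
Star 1: M = m − 5 log₁₀ d + 5 = 7.48 − 5·2.2620 + 5 = 1.170
Star 2: p = 45.5 mas = 0.0455″ → d = 1/p = 21.98 pc
Star 2: M = m − 5 log₁₀ d + 5 = 8.91 − 5·1.3420 + 5 = 7.200
ΔM = M_1 − M_2 = 1.170 − (7.200) = -6.030; smaller M is more luminous → Star 1.
L ratio = 10^(0.4 |ΔM|) = 10^2.412 = 258.3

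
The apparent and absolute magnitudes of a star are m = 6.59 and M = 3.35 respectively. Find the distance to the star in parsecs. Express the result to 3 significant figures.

μ = m − M = 3.240
m − M = 5 log₁₀ d − 5
log₁₀ d = (m − M)/5 + 1 = 1.6480
d = 10^1.6480 = 44.46 pc

d ≈ 44.5 pc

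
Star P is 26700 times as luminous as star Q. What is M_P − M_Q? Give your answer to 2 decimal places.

M_P − M_Q ≈ -11.07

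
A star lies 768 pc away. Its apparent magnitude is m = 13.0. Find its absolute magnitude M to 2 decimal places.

M ≈ 3.57

5 log₁₀(d/10 pc) = 5 log₁₀(768.0) − 5 = 9.427
M = m − 5 log₁₀(d/10) = 13.0 − 9.427 = 3.573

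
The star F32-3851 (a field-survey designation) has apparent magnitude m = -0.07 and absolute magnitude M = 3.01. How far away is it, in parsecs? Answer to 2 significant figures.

d ≈ 2.4 pc

Distance modulus: m − M = -0.07 − (3.01) = -3.080
m − M = 5 log₁₀ d − 5
log₁₀ d = (m − M)/5 + 1 = 0.3840
d = 10^0.3840 = 2.421 pc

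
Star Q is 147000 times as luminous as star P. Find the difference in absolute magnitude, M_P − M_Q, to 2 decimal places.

Pogson: ΔM = −2.5 log₁₀(ratio) = −2.5 log₁₀(147000) = −2.5 × 5.1673 = -12.918
Star Q is brighter so has the smaller magnitude: M_P − M_Q is positive.

M_P − M_Q ≈ 12.92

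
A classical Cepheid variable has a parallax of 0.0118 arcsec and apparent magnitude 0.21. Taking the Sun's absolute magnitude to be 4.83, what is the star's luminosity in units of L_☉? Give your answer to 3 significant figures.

d = 1/p = 1/0.0118″ = 84.75 pc
M = m − 5 log₁₀ d + 5 = 0.21 − 5·1.9281 + 5 = -4.431
M − M_☉ = -4.431 − 4.83 = -9.261
L/L_☉ = 10^(−0.4 × -9.261) = 5061

L/L_☉ ≈ 5060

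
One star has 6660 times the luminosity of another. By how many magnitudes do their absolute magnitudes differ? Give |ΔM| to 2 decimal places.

Pogson: ΔM = −2.5 log₁₀(ratio) = −2.5 log₁₀(6660) = −2.5 × 3.8235 = -9.559

|ΔM| ≈ 9.56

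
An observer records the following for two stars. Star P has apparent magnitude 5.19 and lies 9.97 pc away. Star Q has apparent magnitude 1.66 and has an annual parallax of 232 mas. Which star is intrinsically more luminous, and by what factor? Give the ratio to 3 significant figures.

Star Q is more luminous, by a factor of 4.83.

Star P: M = m − 5 log₁₀ d + 5 = 5.19 − 5·0.9987 + 5 = 5.197
Star Q: p = 232 mas = 0.232″ → d = 1/p = 4.310 pc
Star Q: M = m − 5 log₁₀ d + 5 = 1.66 − 5·0.6345 + 5 = 3.487
ΔM = M_P − M_Q = 5.197 − (3.487) = 1.709; smaller M is more luminous → Star Q.
L ratio = 10^(0.4 |ΔM|) = 10^0.684 = 4.827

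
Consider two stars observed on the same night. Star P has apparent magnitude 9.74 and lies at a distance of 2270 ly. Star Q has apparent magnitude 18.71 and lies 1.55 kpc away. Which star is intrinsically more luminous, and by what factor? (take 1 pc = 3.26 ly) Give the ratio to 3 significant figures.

Star P is more luminous, by a factor of 782.

Star P: d = 2270 ly / 3.26 = 696.3 pc
Star P: M = m − 5 log₁₀ d + 5 = 9.74 − 5·2.8428 + 5 = 0.526
Star Q: d = 1.55 kpc = 1550 pc
Star Q: M = m − 5 log₁₀ d + 5 = 18.71 − 5·3.1903 + 5 = 7.758
ΔM = M_P − M_Q = 0.526 − (7.758) = -7.232; smaller M is more luminous → Star P.
L ratio = 10^(0.4 |ΔM|) = 10^2.893 = 781.5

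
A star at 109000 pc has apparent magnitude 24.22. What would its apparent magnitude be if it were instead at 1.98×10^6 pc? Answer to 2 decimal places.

m ≈ 30.52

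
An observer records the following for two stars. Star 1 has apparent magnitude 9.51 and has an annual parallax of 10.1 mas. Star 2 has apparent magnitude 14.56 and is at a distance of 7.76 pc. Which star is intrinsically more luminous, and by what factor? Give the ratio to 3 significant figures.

Star 1 is more luminous, by a factor of 17000.

Star 1: p = 10.1 mas = 0.0101″ → d = 1/p = 99.01 pc
Star 1: M = m − 5 log₁₀ d + 5 = 9.51 − 5·1.9957 + 5 = 4.532
Star 2: M = m − 5 log₁₀ d + 5 = 14.56 − 5·0.8899 + 5 = 15.111
ΔM = M_1 − M_2 = 4.532 − (15.111) = -10.579; smaller M is more luminous → Star 1.
L ratio = 10^(0.4 |ΔM|) = 10^4.232 = 17050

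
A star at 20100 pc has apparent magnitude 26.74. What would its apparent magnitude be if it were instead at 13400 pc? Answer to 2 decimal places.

m ≈ 25.86

Flux ∝ 1/d², so Δm = 5 log₁₀(d₂/d₁) = 5 log₁₀(13400/20100) = -0.880
m₂ = m₁ + Δm = 26.74 + (-0.880) = 25.860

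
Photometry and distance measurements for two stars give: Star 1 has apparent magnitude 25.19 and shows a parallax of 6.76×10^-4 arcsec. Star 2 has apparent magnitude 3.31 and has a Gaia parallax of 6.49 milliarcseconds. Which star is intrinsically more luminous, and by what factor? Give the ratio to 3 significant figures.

Star 1: d = 1/p = 1/6.76×10^-4″ = 1479 pc
Star 1: M = m − 5 log₁₀ d + 5 = 25.19 − 5·3.1701 + 5 = 14.340
Star 2: p = 6.49 mas = 6.49×10^-3″ → d = 1/p = 154.1 pc
Star 2: M = m − 5 log₁₀ d + 5 = 3.31 − 5·2.1878 + 5 = -2.629
ΔM = M_1 − M_2 = 14.340 − (-2.629) = 16.969; smaller M is more luminous → Star 2.
L ratio = 10^(0.4 |ΔM|) = 10^6.787 = 6.129×10^6

Star 2 is more luminous, by a factor of 6.13×10^6.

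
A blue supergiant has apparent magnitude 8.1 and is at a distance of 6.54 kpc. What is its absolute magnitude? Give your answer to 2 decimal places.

M ≈ -5.98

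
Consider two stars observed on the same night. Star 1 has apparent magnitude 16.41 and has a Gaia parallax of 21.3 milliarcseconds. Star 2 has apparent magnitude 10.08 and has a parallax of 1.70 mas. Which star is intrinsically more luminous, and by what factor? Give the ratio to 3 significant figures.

Star 1: p = 21.3 mas = 0.0213″ → d = 1/p = 46.95 pc
Star 1: M = m − 5 log₁₀ d + 5 = 16.41 − 5·1.6716 + 5 = 13.052
Star 2: p = 1.70 mas = 1.70×10^-3″ → d = 1/p = 588.2 pc
Star 2: M = m − 5 log₁₀ d + 5 = 10.08 − 5·2.7696 + 5 = 1.232
ΔM = M_1 − M_2 = 13.052 − (1.232) = 11.820; smaller M is more luminous → Star 2.
L ratio = 10^(0.4 |ΔM|) = 10^4.728 = 53440

Star 2 is more luminous, by a factor of 53400.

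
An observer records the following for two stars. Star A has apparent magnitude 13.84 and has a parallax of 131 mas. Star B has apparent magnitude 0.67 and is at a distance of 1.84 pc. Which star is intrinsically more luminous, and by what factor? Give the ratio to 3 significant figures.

Star A: p = 131 mas = 0.131″ → d = 1/p = 7.634 pc
Star A: M = m − 5 log₁₀ d + 5 = 13.84 − 5·0.8827 + 5 = 14.426
Star B: M = m − 5 log₁₀ d + 5 = 0.67 − 5·0.2648 + 5 = 4.346
ΔM = M_A − M_B = 14.426 − (4.346) = 10.080; smaller M is more luminous → Star B.
L ratio = 10^(0.4 |ΔM|) = 10^4.032 = 10770

Star B is more luminous, by a factor of 10800.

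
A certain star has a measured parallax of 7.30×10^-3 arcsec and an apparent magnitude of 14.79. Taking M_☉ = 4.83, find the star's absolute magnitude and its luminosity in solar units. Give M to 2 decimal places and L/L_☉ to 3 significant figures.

M ≈ 9.11; L/L_☉ ≈ 0.0195

d = 1/p = 1/7.30×10^-3″ = 137.0 pc
M = m − 5 log₁₀ d + 5 = 14.79 − 5·2.1367 + 5 = 9.107
M − M_☉ = 9.107 − 4.83 = 4.277
L/L_☉ = 10^(−0.4 × 4.277) = 0.01947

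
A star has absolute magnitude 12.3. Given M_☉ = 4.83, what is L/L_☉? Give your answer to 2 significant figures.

L/L_☉ ≈ 1.0×10^-3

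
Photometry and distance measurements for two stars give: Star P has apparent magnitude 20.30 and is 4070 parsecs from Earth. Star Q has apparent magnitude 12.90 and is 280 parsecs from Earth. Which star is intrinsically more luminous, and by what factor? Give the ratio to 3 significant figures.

Star Q is more luminous, by a factor of 4.32.

Star P: M = m − 5 log₁₀ d + 5 = 20.30 − 5·3.6096 + 5 = 7.252
Star Q: M = m − 5 log₁₀ d + 5 = 12.90 − 5·2.4472 + 5 = 5.664
ΔM = M_P − M_Q = 7.252 − (5.664) = 1.588; smaller M is more luminous → Star Q.
L ratio = 10^(0.4 |ΔM|) = 10^0.635 = 4.316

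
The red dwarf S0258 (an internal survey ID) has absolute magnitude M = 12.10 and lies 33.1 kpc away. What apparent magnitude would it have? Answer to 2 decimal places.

d = 33.1 kpc = 33100 pc
m = M + 5 log₁₀ d − 5 = 12.10 + 5·4.5198 − 5 = 29.699

m ≈ 29.70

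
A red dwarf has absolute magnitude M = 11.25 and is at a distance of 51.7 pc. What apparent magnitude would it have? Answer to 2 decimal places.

m ≈ 14.82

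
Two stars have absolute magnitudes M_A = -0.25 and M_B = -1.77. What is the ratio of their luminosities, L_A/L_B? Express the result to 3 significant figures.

ΔM = M_A − M_B = 1.52
L_A/L_B = 10^(−0.4 ΔM) = 10^-0.608 = 0.2466

L_A/L_B ≈ 0.247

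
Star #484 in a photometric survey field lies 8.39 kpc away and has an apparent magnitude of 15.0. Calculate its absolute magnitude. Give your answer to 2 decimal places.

d = 8.39 kpc = 8390 pc
5 log₁₀(d/10 pc) = 5 log₁₀(8390) − 5 = 14.619
M = m − 5 log₁₀(d/10) = 15.0 − 14.619 = 0.381

M ≈ 0.38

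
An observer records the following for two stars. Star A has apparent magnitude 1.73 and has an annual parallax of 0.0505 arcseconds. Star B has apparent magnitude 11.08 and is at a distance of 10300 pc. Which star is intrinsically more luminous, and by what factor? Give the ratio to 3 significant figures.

Star A: d = 1/p = 1/0.0505″ = 19.80 pc
Star A: M = m − 5 log₁₀ d + 5 = 1.73 − 5·1.2967 + 5 = 0.246
Star B: M = m − 5 log₁₀ d + 5 = 11.08 − 5·4.0128 + 5 = -3.984
ΔM = M_A − M_B = 0.246 − (-3.984) = 4.231; smaller M is more luminous → Star B.
L ratio = 10^(0.4 |ΔM|) = 10^1.692 = 49.23

Star B is more luminous, by a factor of 49.2.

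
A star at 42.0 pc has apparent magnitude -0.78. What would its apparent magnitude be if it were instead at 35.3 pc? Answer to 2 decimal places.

m ≈ -1.16

Flux ∝ 1/d², so Δm = 5 log₁₀(d₂/d₁) = 5 log₁₀(35.3/42.0) = -0.377
m₂ = m₁ + Δm = -0.78 + (-0.377) = -1.157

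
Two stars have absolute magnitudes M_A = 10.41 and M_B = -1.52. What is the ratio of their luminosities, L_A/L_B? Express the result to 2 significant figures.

ΔM = M_A − M_B = 11.93
L_A/L_B = 10^(−0.4 ΔM) = 10^-4.772 = 1.690×10^-5

L_A/L_B ≈ 1.7×10^-5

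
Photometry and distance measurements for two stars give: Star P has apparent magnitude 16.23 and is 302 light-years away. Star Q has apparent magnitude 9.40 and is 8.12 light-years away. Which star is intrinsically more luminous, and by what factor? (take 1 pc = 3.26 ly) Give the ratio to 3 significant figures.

Star P is more luminous, by a factor of 2.56.

Star P: d = 302 ly / 3.26 = 92.64 pc
Star P: M = m − 5 log₁₀ d + 5 = 16.23 − 5·1.9668 + 5 = 11.396
Star Q: d = 8.12 ly / 3.26 = 2.491 pc
Star Q: M = m − 5 log₁₀ d + 5 = 9.40 − 5·0.3963 + 5 = 12.418
ΔM = M_P − M_Q = 11.396 − (12.418) = -1.022; smaller M is more luminous → Star P.
L ratio = 10^(0.4 |ΔM|) = 10^0.409 = 2.564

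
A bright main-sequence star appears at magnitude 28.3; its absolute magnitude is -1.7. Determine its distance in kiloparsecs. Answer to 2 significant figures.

d ≈ 10000 kpc

Distance modulus: m − M = 28.3 − (-1.7) = 30.000
m − M = 5 log₁₀ d − 5
log₁₀ d = (m − M)/5 + 1 = 7.0000
d = 10^7.0000 = 1.000×10^7 pc
= 10000 kpc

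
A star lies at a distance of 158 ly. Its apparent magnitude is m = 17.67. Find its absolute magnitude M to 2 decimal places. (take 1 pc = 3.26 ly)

M ≈ 14.24

d = 158 ly / 3.26 = 48.47 pc
5 log₁₀(d/10 pc) = 5 log₁₀(48.47) − 5 = 3.427
M = m − 5 log₁₀(d/10) = 17.67 − 3.427 = 14.243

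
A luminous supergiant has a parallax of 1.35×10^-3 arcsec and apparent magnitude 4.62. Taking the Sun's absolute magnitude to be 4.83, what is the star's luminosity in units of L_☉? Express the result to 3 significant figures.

L/L_☉ ≈ 6660

d = 1/p = 1/1.35×10^-3″ = 740.7 pc
M = m − 5 log₁₀ d + 5 = 4.62 − 5·2.8697 + 5 = -4.728
M − M_☉ = -4.728 − 4.83 = -9.558
L/L_☉ = 10^(−0.4 × -9.558) = 6658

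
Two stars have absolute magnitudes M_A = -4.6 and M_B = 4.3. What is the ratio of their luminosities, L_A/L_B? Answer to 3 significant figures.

ΔM = M_A − M_B = -8.9
L_A/L_B = 10^(−0.4 ΔM) = 10^3.560 = 3631

L_A/L_B ≈ 3630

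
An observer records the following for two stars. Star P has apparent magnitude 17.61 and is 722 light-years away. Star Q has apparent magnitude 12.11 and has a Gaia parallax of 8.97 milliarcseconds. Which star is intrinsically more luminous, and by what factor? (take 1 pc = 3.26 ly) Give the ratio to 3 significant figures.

Star P: d = 722 ly / 3.26 = 221.5 pc
Star P: M = m − 5 log₁₀ d + 5 = 17.61 − 5·2.3453 + 5 = 10.883
Star Q: p = 8.97 mas = 8.97×10^-3″ → d = 1/p = 111.5 pc
Star Q: M = m − 5 log₁₀ d + 5 = 12.11 − 5·2.0472 + 5 = 6.874
ΔM = M_P − M_Q = 10.883 − (6.874) = 4.009; smaller M is more luminous → Star Q.
L ratio = 10^(0.4 |ΔM|) = 10^1.604 = 40.16

Star Q is more luminous, by a factor of 40.2.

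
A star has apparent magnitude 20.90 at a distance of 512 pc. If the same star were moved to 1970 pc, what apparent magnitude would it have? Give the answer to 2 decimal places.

m ≈ 23.83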